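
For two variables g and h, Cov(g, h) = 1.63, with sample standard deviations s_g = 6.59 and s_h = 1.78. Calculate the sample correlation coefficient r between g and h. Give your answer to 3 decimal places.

0.139

r = Cov(g,h) / (s_g · s_h) = 1.63 / (6.59 × 1.78)
  = 1.63 / 11.7302 ≈ 0.139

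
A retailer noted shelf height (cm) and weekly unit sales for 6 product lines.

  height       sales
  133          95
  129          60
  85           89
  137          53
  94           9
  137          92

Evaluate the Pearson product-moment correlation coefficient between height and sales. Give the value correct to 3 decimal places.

0.316

n = 6, Σx = 715, Σy = 398, Σx² = 87929, Σy² = 31900, Σxy = 48651
nΣxy − ΣxΣy = 291906 − 284570 = 7336
nΣx² − (Σx)² = 527574 − 511225 = 16349; nΣy² − (Σy)² = 191400 − 158404 = 32996
r = 7336 / √(16349 × 32996) = 7336 / 23226.0975 ≈ 0.316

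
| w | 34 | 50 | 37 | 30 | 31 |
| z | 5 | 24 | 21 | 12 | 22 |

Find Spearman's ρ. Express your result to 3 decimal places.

Rank w: 3, 5, 4, 1, 2
Rank z: 1, 5, 3, 2, 4
d = rank(w) − rank(z): 2, 0, 1, -1, -2; Σd² = 10
ρ = 1 − 6Σd² / [n(n²−1)] = 1 − 6×10 / (5×24) = 1 − 60/120 ≈ 0.500

0.500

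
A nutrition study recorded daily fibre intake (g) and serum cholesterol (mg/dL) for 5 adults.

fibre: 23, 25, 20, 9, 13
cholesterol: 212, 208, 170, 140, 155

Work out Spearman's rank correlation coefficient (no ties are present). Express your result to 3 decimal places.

Rank fibre: 4, 5, 3, 1, 2
Rank cholesterol: 5, 4, 3, 1, 2
d = rank(fibre) − rank(cholesterol): -1, 1, 0, 0, 0; Σd² = 2
ρ = 1 − 6Σd² / [n(n²−1)] = 1 − 6×2 / (5×24) = 1 − 12/120 ≈ 0.900

0.900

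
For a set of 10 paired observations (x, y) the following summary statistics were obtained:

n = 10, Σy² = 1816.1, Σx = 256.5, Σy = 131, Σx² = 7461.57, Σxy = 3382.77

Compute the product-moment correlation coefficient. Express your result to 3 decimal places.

r = (nΣxy − ΣxΣy) / √[(nΣx² − (Σx)²)(nΣy² − (Σy)²)]
Numerator: 10×3382.77 − 256.5×131 = 226.2
Denominator: √[(74615.7 − 65792.25)(18161 − 17161)] = √[8823.45 × 1000] = 2970.4293
r = 226.2 / 2970.4293 ≈ 0.076

0.076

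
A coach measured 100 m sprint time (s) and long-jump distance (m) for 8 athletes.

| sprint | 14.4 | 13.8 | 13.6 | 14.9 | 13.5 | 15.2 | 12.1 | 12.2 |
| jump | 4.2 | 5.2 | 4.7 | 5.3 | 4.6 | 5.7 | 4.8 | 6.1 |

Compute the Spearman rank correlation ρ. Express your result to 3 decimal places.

0.119

Rank sprint: 6, 5, 4, 7, 3, 8, 1, 2
Rank jump: 1, 5, 3, 6, 2, 7, 4, 8
d = rank(sprint) − rank(jump): 5, 0, 1, 1, 1, 1, -3, -6; Σd² = 74
ρ = 1 − 6Σd² / [n(n²−1)] = 1 − 6×74 / (8×63) = 1 − 444/504 ≈ 0.119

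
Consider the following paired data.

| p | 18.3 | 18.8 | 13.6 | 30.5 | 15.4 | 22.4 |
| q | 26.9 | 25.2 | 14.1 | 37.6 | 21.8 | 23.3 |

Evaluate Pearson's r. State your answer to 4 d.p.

0.9028

n = 6, Σp = 119, Σq = 148.9, Σp² = 2542.46, Σq² = 3989.35, Σpq = 3162.23
nΣpq − ΣpΣq = 18973.38 − 17719.1 = 1254.28
nΣp² − (Σp)² = 15254.76 − 14161 = 1093.76; nΣq² − (Σq)² = 23936.1 − 22171.21 = 1764.89
r = 1254.28 / √(1093.76 × 1764.89) = 1254.28 / 1389.3762 ≈ 0.9028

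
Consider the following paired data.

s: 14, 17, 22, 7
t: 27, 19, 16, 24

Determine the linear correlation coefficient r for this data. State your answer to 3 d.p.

n = 4, Σs = 60, Σt = 86, Σs² = 1018, Σt² = 1922, Σst = 1221
nΣst − ΣsΣt = 4884 − 5160 = -276
nΣs² − (Σs)² = 4072 − 3600 = 472; nΣt² − (Σt)² = 7688 − 7396 = 292
r = -276 / √(472 × 292) = -276 / 371.2465 ≈ -0.743

-0.743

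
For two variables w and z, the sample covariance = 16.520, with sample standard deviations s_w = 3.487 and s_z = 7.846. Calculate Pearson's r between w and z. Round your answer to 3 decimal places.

r = Cov(w,z) / (s_w · s_z) = 16.520 / (3.487 × 7.846)
  = 16.520 / 27.3590 ≈ 0.604

0.604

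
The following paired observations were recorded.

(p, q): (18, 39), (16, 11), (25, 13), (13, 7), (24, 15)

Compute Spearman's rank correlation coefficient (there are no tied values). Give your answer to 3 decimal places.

Rank p: 3, 2, 5, 1, 4
Rank q: 5, 2, 3, 1, 4
d = rank(p) − rank(q): -2, 0, 2, 0, 0; Σd² = 8
ρ = 1 − 6Σd² / [n(n²−1)] = 1 − 6×8 / (5×24) = 1 − 48/120 ≈ 0.600

0.600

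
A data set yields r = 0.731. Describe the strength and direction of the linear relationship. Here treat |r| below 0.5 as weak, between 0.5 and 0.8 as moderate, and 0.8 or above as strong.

r = 0.731 > 0 so the relationship is positive.
|r| = 0.731, which falls in the moderate range.

moderate positive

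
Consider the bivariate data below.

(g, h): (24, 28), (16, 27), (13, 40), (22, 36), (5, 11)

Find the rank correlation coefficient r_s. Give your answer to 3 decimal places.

0.300

Rank g: 5, 3, 2, 4, 1
Rank h: 3, 2, 5, 4, 1
d = rank(g) − rank(h): 2, 1, -3, 0, 0; Σd² = 14
ρ = 1 − 6Σd² / [n(n²−1)] = 1 − 6×14 / (5×24) = 1 − 84/120 ≈ 0.300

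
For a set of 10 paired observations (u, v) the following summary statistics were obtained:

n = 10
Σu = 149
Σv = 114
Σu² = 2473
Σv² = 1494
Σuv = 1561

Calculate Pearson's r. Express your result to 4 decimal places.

-0.6206

r = (nΣuv − ΣuΣv) / √[(nΣu² − (Σu)²)(nΣv² − (Σv)²)]
Numerator: 10×1561 − 149×114 = -1376
Denominator: √[(24730 − 22201)(14940 − 12996)] = √[2529 × 1944] = 2217.2902
r = -1376 / 2217.2902 ≈ -0.6206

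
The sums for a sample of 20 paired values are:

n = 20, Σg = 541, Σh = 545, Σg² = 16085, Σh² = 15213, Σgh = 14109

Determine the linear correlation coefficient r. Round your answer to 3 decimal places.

-0.874

r = (nΣgh − ΣgΣh) / √[(nΣg² − (Σg)²)(nΣh² − (Σh)²)]
Numerator: 20×14109 − 541×545 = -12665
Denominator: √[(321700 − 292681)(304260 − 297025)] = √[29019 × 7235] = 14489.7365
r = -12665 / 14489.7365 ≈ -0.874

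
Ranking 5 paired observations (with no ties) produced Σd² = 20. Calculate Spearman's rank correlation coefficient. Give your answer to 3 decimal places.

ρ = 1 − 6Σd² / [n(n²−1)] = 1 − 6×20 / (5×24)
  = 1 − 120/120 = 1 − 1.0000 ≈ 0.000

0.000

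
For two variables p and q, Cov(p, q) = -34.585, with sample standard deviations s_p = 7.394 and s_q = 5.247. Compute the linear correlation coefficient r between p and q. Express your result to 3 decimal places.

-0.891

r = Cov(p,q) / (s_p · s_q) = -34.585 / (7.394 × 5.247)
  = -34.585 / 38.7963 ≈ -0.891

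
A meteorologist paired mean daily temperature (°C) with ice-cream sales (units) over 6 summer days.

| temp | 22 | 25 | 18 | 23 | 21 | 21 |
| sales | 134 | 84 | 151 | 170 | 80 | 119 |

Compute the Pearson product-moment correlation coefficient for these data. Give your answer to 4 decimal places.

n = 6, Σx = 130, Σy = 738, Σx² = 2844, Σy² = 97274, Σxy = 15855
nΣxy − ΣxΣy = 95130 − 95940 = -810
nΣx² − (Σx)² = 17064 − 16900 = 164; nΣy² − (Σy)² = 583644 − 544644 = 39000
r = -810 / √(164 × 39000) = -810 / 2529.0314 ≈ -0.3203

-0.3203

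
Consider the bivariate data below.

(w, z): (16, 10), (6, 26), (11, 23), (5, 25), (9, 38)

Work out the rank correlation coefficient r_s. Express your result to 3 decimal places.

-0.600

Rank w: 5, 2, 4, 1, 3
Rank z: 1, 4, 2, 3, 5
d = rank(w) − rank(z): 4, -2, 2, -2, -2; Σd² = 32
ρ = 1 − 6Σd² / [n(n²−1)] = 1 − 6×32 / (5×24) = 1 − 192/120 ≈ -0.600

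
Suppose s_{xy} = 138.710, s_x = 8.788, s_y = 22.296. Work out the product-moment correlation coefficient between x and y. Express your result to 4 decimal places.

0.7079

r = Cov(x,y) / (s_x · s_y) = 138.710 / (8.788 × 22.296)
  = 138.710 / 195.9372 ≈ 0.7079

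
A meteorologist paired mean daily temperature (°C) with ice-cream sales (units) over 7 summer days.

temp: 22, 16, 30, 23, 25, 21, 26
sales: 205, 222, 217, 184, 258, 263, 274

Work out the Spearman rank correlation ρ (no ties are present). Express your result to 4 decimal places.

Rank temp: 3, 1, 7, 4, 5, 2, 6
Rank sales: 2, 4, 3, 1, 5, 6, 7
d = rank(temp) − rank(sales): 1, -3, 4, 3, 0, -4, -1; Σd² = 52
ρ = 1 − 6Σd² / [n(n²−1)] = 1 − 6×52 / (7×48) = 1 − 312/336 ≈ 0.0714

0.0714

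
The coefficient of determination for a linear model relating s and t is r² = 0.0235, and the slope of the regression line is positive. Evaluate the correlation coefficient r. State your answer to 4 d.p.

0.1533

|r| = √0.0235 = 0.1533
The association is positive, so r = 0.1533.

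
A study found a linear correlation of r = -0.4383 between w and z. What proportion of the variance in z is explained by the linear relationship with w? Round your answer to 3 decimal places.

0.192

r² = (-0.4383)² = 0.192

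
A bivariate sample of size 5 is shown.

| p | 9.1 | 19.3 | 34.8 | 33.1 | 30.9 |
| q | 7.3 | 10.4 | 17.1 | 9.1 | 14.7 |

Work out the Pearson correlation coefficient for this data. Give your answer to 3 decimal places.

n = 5, Σp = 127.2, Σq = 58.6, Σp² = 3716.76, Σq² = 752.76, Σpq = 1617.67
nΣpq − ΣpΣq = 8088.35 − 7453.92 = 634.43
nΣp² − (Σp)² = 18583.8 − 16179.84 = 2403.96; nΣq² − (Σq)² = 3763.8 − 3433.96 = 329.84
r = 634.43 / √(2403.96 × 329.84) = 634.43 / 890.4618 ≈ 0.712

0.712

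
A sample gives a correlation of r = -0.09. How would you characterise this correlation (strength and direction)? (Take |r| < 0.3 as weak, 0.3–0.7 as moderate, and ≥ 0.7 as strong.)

r = -0.09 < 0 so the relationship is negative.
|r| = 0.09, which falls in the weak range.

weak negative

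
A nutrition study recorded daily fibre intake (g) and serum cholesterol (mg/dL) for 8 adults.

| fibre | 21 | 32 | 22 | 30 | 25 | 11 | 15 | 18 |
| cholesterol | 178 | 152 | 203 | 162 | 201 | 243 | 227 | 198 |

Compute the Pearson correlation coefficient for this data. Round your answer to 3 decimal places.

n = 8, Σx = 174, Σy = 1564, Σx² = 4144, Σy² = 312424, Σxy = 32595
nΣxy − ΣxΣy = 260760 − 272136 = -11376
nΣx² − (Σx)² = 33152 − 30276 = 2876; nΣy² − (Σy)² = 2499392 − 2446096 = 53296
r = -11376 / √(2876 × 53296) = -11376 / 12380.6016 ≈ -0.919

-0.919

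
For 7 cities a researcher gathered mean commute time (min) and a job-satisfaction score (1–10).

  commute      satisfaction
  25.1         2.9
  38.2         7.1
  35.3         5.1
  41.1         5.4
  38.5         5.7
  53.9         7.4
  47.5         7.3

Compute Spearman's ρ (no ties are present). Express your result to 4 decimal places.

0.8571

Rank commute: 1, 3, 2, 5, 4, 7, 6
Rank satisfaction: 1, 5, 2, 3, 4, 7, 6
d = rank(commute) − rank(satisfaction): 0, -2, 0, 2, 0, 0, 0; Σd² = 8
ρ = 1 − 6Σd² / [n(n²−1)] = 1 − 6×8 / (7×48) = 1 − 48/336 ≈ 0.8571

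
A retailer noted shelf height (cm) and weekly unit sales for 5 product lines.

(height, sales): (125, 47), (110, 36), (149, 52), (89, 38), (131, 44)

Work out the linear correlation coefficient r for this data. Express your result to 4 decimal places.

0.8711

n = 5, Σx = 604, Σy = 217, Σx² = 75008, Σy² = 9589, Σxy = 26729
nΣxy − ΣxΣy = 133645 − 131068 = 2577
nΣx² − (Σx)² = 375040 − 364816 = 10224; nΣy² − (Σy)² = 47945 − 47089 = 856
r = 2577 / √(10224 × 856) = 2577 / 2958.3347 ≈ 0.8711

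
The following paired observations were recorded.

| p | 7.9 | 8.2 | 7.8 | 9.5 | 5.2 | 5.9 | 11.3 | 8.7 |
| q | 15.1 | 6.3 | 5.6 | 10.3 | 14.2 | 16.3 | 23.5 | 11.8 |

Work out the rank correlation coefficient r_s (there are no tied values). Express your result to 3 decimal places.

Rank p: 4, 5, 3, 7, 1, 2, 8, 6
Rank q: 6, 2, 1, 3, 5, 7, 8, 4
d = rank(p) − rank(q): -2, 3, 2, 4, -4, -5, 0, 2; Σd² = 78
ρ = 1 − 6Σd² / [n(n²−1)] = 1 − 6×78 / (8×63) = 1 − 468/504 ≈ 0.071

0.071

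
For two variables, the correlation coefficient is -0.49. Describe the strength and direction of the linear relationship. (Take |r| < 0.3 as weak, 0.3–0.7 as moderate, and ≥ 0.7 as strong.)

moderate negative

r = -0.49 < 0 so the relationship is negative.
|r| = 0.49, which falls in the moderate range.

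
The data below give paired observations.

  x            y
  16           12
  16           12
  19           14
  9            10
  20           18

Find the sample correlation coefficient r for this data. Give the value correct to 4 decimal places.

n = 5, Σx = 80, Σy = 66, Σx² = 1354, Σy² = 908, Σxy = 1100
nΣxy − ΣxΣy = 5500 − 5280 = 220
nΣx² − (Σx)² = 6770 − 6400 = 370; nΣy² − (Σy)² = 4540 − 4356 = 184
r = 220 / √(370 × 184) = 220 / 260.9214 ≈ 0.8432

0.8432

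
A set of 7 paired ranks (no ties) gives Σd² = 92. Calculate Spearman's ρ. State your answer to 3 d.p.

-0.643

ρ = 1 − 6Σd² / [n(n²−1)] = 1 − 6×92 / (7×48)
  = 1 − 552/336 = 1 − 1.6429 ≈ -0.643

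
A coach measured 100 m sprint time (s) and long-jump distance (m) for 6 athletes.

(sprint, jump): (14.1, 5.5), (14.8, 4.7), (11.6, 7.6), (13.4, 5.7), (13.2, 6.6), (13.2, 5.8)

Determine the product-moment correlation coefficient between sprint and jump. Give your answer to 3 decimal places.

n = 6, Σx = 80.3, Σy = 35.9, Σx² = 1080.45, Σy² = 219.79, Σxy = 475.33
nΣxy − ΣxΣy = 2851.98 − 2882.77 = -30.79
nΣx² − (Σx)² = 6482.7 − 6448.09 = 34.61; nΣy² − (Σy)² = 1318.74 − 1288.81 = 29.93
r = -30.79 / √(34.61 × 29.93) = -30.79 / 32.1850 ≈ -0.957

-0.957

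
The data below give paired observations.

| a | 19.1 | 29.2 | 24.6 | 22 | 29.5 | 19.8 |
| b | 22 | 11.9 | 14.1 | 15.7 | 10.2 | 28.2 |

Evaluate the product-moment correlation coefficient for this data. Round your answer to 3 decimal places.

-0.868

n = 6, Σa = 144.2, Σb = 102.1, Σa² = 3568.9, Σb² = 1970.19, Σab = 2319.2
nΣab − ΣaΣb = 13915.2 − 14722.82 = -807.62
nΣa² − (Σa)² = 21413.4 − 20793.64 = 619.76; nΣb² − (Σb)² = 11821.14 − 10424.41 = 1396.73
r = -807.62 / √(619.76 × 1396.73) = -807.62 / 930.3964 ≈ -0.868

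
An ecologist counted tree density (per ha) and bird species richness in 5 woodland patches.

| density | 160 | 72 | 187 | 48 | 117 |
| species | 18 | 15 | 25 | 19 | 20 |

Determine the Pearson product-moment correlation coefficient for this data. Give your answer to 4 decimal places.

0.6569

n = 5, Σx = 584, Σy = 97, Σx² = 81746, Σy² = 1935, Σxy = 11887
nΣxy − ΣxΣy = 59435 − 56648 = 2787
nΣx² − (Σx)² = 408730 − 341056 = 67674; nΣy² − (Σy)² = 9675 − 9409 = 266
r = 2787 / √(67674 × 266) = 2787 / 4242.7920 ≈ 0.6569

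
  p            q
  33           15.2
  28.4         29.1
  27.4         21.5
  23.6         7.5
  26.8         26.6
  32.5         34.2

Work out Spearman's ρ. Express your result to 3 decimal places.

0.371

Rank p: 6, 4, 3, 1, 2, 5
Rank q: 2, 5, 3, 1, 4, 6
d = rank(p) − rank(q): 4, -1, 0, 0, -2, -1; Σd² = 22
ρ = 1 − 6Σd² / [n(n²−1)] = 1 − 6×22 / (6×35) = 1 − 132/210 ≈ 0.371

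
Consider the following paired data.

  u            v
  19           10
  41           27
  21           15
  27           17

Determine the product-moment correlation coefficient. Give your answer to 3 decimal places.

0.978

n = 4, Σu = 108, Σv = 69, Σu² = 3212, Σv² = 1343, Σuv = 2071
nΣuv − ΣuΣv = 8284 − 7452 = 832
nΣu² − (Σu)² = 12848 − 11664 = 1184; nΣv² − (Σv)² = 5372 − 4761 = 611
r = 832 / √(1184 × 611) = 832 / 850.5434 ≈ 0.978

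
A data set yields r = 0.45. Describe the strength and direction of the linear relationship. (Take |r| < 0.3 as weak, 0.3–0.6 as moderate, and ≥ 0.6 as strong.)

r = 0.45 > 0 so the relationship is positive.
|r| = 0.45, which falls in the moderate range.

moderate positive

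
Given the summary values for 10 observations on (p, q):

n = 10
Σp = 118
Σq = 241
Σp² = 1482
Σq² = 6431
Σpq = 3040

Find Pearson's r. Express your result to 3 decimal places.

0.830

r = (nΣpq − ΣpΣq) / √[(nΣp² − (Σp)²)(nΣq² − (Σq)²)]
Numerator: 10×3040 − 118×241 = 1962
Denominator: √[(14820 − 13924)(64310 − 58081)] = √[896 × 6229] = 2362.4530
r = 1962 / 2362.4530 ≈ 0.830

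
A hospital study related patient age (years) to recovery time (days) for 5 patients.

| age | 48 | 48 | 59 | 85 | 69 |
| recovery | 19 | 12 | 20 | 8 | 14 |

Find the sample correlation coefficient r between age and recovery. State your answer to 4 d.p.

-0.6335

n = 5, Σx = 309, Σy = 73, Σx² = 20075, Σy² = 1165, Σxy = 4314
nΣxy − ΣxΣy = 21570 − 22557 = -987
nΣx² − (Σx)² = 100375 − 95481 = 4894; nΣy² − (Σy)² = 5825 − 5329 = 496
r = -987 / √(4894 × 496) = -987 / 1558.0193 ≈ -0.6335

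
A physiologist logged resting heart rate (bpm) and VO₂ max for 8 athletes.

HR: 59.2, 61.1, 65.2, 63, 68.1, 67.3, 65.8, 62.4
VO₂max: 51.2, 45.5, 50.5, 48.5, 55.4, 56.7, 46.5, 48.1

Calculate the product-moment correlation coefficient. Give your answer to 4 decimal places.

0.5760

n = 8, Σx = 512.1, Σy = 402.4, Σx² = 32848.19, Σy² = 20354.1, Σxy = 25808.98
nΣxy − ΣxΣy = 206471.84 − 206069.04 = 402.8
nΣx² − (Σx)² = 262785.52 − 262246.41 = 539.11; nΣy² − (Σy)² = 162832.8 − 161925.76 = 907.04
r = 402.8 / √(539.11 × 907.04) = 402.8 / 699.2813 ≈ 0.5760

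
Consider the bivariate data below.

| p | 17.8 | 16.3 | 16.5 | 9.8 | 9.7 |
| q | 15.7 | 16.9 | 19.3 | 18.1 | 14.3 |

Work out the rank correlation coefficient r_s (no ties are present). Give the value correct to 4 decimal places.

0.3000

Rank p: 5, 3, 4, 2, 1
Rank q: 2, 3, 5, 4, 1
d = rank(p) − rank(q): 3, 0, -1, -2, 0; Σd² = 14
ρ = 1 − 6Σd² / [n(n²−1)] = 1 − 6×14 / (5×24) = 1 − 84/120 ≈ 0.3000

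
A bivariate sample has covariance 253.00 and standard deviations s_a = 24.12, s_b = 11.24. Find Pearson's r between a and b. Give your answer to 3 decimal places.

r = Cov(a,b) / (s_a · s_b) = 253.00 / (24.12 × 11.24)
  = 253.00 / 271.1088 ≈ 0.933

0.933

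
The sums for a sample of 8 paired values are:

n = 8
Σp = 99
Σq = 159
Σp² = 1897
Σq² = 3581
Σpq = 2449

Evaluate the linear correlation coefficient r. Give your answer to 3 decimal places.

0.905

r = (nΣpq − ΣpΣq) / √[(nΣp² − (Σp)²)(nΣq² − (Σq)²)]
Numerator: 8×2449 − 99×159 = 3851
Denominator: √[(15176 − 9801)(28648 − 25281)] = √[5375 × 3367] = 4254.1303
r = 3851 / 4254.1303 ≈ 0.905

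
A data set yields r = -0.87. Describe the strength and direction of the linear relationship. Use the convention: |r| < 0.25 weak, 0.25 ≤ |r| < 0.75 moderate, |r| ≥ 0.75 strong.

r = -0.87 < 0 so the relationship is negative.
|r| = 0.87, which falls in the strong range.

strong negative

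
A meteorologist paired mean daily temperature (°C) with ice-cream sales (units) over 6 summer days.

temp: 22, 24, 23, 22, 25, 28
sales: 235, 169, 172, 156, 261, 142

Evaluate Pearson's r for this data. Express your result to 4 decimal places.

-0.2307

n = 6, Σx = 144, Σy = 1135, Σx² = 3482, Σy² = 225991, Σxy = 27115
nΣxy − ΣxΣy = 162690 − 163440 = -750
nΣx² − (Σx)² = 20892 − 20736 = 156; nΣy² − (Σy)² = 1355946 − 1288225 = 67721
r = -750 / √(156 × 67721) = -750 / 3250.3040 ≈ -0.2307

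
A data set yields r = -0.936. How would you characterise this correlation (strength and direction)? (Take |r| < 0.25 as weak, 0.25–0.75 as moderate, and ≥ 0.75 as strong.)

r = -0.936 < 0 so the relationship is negative.
|r| = 0.936, which falls in the strong range.

strong negative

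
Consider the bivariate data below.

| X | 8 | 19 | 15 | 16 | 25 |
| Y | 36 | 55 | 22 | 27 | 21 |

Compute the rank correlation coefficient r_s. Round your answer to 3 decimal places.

Rank X: 1, 4, 2, 3, 5
Rank Y: 4, 5, 2, 3, 1
d = rank(X) − rank(Y): -3, -1, 0, 0, 4; Σd² = 26
ρ = 1 − 6Σd² / [n(n²−1)] = 1 − 6×26 / (5×24) = 1 − 156/120 ≈ -0.300

-0.300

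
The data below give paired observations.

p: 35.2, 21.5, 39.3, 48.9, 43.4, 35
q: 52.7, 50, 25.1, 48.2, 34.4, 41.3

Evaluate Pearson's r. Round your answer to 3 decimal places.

-0.315

n = 6, Σp = 223.3, Σq = 251.7, Σp² = 8745.55, Σq² = 11119.59, Σpq = 9211.91
nΣpq − ΣpΣq = 55271.46 − 56204.61 = -933.15
nΣp² − (Σp)² = 52473.3 − 49862.89 = 2610.41; nΣq² − (Σq)² = 66717.54 − 63352.89 = 3364.65
r = -933.15 / √(2610.41 × 3364.65) = -933.15 / 2963.6322 ≈ -0.315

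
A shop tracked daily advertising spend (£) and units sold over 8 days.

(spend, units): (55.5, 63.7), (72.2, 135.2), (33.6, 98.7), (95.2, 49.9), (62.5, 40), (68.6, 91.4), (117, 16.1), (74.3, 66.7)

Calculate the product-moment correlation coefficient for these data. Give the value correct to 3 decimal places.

-0.559

n = 8, Σx = 578.9, Σy = 561.7, Σx² = 46306.79, Σy² = 49230.49, Σxy = 36973.14
nΣxy − ΣxΣy = 295785.12 − 325168.13 = -29383.01
nΣx² − (Σx)² = 370454.32 − 335125.21 = 35329.11; nΣy² − (Σy)² = 393843.92 − 315506.89 = 78337.03
r = -29383.01 / √(35329.11 × 78337.03) = -29383.01 / 52607.7708 ≈ -0.559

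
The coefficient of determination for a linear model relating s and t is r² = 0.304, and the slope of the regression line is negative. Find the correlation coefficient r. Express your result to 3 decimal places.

|r| = √0.304 = 0.551
The association is negative, so r = −0.551.

-0.551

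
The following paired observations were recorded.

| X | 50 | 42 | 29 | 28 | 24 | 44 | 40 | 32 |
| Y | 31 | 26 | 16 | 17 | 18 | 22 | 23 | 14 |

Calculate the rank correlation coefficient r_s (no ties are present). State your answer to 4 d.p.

0.6905

Rank X: 8, 6, 3, 2, 1, 7, 5, 4
Rank Y: 8, 7, 2, 3, 4, 5, 6, 1
d = rank(X) − rank(Y): 0, -1, 1, -1, -3, 2, -1, 3; Σd² = 26
ρ = 1 − 6Σd² / [n(n²−1)] = 1 − 6×26 / (8×63) = 1 − 156/504 ≈ 0.6905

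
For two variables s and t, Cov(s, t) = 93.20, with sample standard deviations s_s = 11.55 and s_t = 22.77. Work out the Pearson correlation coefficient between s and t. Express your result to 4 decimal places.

0.3544

r = Cov(s,t) / (s_s · s_t) = 93.20 / (11.55 × 22.77)
  = 93.20 / 262.9935 ≈ 0.3544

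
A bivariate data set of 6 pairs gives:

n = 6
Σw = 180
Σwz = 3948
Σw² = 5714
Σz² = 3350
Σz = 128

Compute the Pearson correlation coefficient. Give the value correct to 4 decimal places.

0.2449

r = (nΣwz − ΣwΣz) / √[(nΣw² − (Σw)²)(nΣz² − (Σz)²)]
Numerator: 6×3948 − 180×128 = 648
Denominator: √[(34284 − 32400)(20100 − 16384)] = √[1884 × 3716] = 2645.9297
r = 648 / 2645.9297 ≈ 0.2449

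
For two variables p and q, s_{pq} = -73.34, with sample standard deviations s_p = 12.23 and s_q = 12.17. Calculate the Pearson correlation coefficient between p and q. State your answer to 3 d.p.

r = Cov(p,q) / (s_p · s_q) = -73.34 / (12.23 × 12.17)
  = -73.34 / 148.8391 ≈ -0.493

-0.493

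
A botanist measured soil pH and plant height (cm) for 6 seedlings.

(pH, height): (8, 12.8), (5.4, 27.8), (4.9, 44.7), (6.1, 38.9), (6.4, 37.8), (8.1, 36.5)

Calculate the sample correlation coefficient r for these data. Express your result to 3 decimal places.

-0.541

n = 6, Σx = 38.9, Σy = 198.5, Σx² = 260.95, Σy² = 7209.07, Σxy = 1246.41
nΣxy − ΣxΣy = 7478.46 − 7721.65 = -243.19
nΣx² − (Σx)² = 1565.7 − 1513.21 = 52.49; nΣy² − (Σy)² = 43254.42 − 39402.25 = 3852.17
r = -243.19 / √(52.49 × 3852.17) = -243.19 / 449.6670 ≈ -0.541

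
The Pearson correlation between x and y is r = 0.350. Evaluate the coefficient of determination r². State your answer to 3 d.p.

r² = (0.350)² = 0.123

0.123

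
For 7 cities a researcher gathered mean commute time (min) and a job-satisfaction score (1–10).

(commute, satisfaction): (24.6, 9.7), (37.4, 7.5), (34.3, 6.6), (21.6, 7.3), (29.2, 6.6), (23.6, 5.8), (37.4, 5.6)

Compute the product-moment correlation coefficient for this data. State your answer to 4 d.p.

-0.3160

n = 7, Σx = 208.1, Σy = 49.1, Σx² = 6455.33, Σy² = 355.75, Σxy = 1442.22
nΣxy − ΣxΣy = 10095.54 − 10217.71 = -122.17
nΣx² − (Σx)² = 45187.31 − 43305.61 = 1881.7; nΣy² − (Σy)² = 2490.25 − 2410.81 = 79.44
r = -122.17 / √(1881.7 × 79.44) = -122.17 / 386.6293 ≈ -0.3160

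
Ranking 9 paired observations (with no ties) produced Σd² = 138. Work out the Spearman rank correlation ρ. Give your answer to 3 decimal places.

ρ = 1 − 6Σd² / [n(n²−1)] = 1 − 6×138 / (9×80)
  = 1 − 828/720 = 1 − 1.1500 ≈ -0.150

-0.150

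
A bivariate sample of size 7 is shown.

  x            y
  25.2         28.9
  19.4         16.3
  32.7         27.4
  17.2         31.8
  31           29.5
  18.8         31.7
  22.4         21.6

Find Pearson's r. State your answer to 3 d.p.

0.113

n = 7, Σx = 166.7, Σy = 187.2, Σx² = 4192.73, Σy² = 5204.6, Σxy = 4481.74
nΣxy − ΣxΣy = 31372.18 − 31206.24 = 165.94
nΣx² − (Σx)² = 29349.11 − 27788.89 = 1560.22; nΣy² − (Σy)² = 36432.2 − 35043.84 = 1388.36
r = 165.94 / √(1560.22 × 1388.36) = 165.94 / 1471.7836 ≈ 0.113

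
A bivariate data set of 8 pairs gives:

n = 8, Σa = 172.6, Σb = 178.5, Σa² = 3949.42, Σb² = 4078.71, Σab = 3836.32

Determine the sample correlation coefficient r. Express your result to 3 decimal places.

r = (nΣab − ΣaΣb) / √[(nΣa² − (Σa)²)(nΣb² − (Σb)²)]
Numerator: 8×3836.32 − 172.6×178.5 = -118.54
Denominator: √[(31595.36 − 29790.76)(32629.68 − 31862.25)] = √[1804.6 × 767.43] = 1176.8195
r = -118.54 / 1176.8195 ≈ -0.101

-0.101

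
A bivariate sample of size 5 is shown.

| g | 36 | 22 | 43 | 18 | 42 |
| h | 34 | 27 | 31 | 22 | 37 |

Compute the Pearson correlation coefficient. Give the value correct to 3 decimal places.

n = 5, Σg = 161, Σh = 151, Σg² = 5717, Σh² = 4699, Σgh = 5101
nΣgh − ΣgΣh = 25505 − 24311 = 1194
nΣg² − (Σg)² = 28585 − 25921 = 2664; nΣh² − (Σh)² = 23495 − 22801 = 694
r = 1194 / √(2664 × 694) = 1194 / 1359.7117 ≈ 0.878

0.878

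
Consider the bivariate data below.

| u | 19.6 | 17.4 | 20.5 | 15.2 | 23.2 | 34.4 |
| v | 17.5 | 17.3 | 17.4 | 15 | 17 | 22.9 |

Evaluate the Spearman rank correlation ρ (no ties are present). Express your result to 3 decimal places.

Rank u: 3, 2, 4, 1, 5, 6
Rank v: 5, 3, 4, 1, 2, 6
d = rank(u) − rank(v): -2, -1, 0, 0, 3, 0; Σd² = 14
ρ = 1 − 6Σd² / [n(n²−1)] = 1 − 6×14 / (6×35) = 1 − 84/210 ≈ 0.600

0.600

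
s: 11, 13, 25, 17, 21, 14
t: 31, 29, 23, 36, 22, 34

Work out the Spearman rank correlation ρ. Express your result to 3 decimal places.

Rank s: 1, 2, 6, 4, 5, 3
Rank t: 4, 3, 2, 6, 1, 5
d = rank(s) − rank(t): -3, -1, 4, -2, 4, -2; Σd² = 50
ρ = 1 − 6Σd² / [n(n²−1)] = 1 − 6×50 / (6×35) = 1 − 300/210 ≈ -0.429

-0.429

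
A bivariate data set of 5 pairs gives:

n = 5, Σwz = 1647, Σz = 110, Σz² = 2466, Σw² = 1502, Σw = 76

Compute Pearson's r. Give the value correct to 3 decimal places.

-0.198

r = (nΣwz − ΣwΣz) / √[(nΣw² − (Σw)²)(nΣz² − (Σz)²)]
Numerator: 5×1647 − 76×110 = -125
Denominator: √[(7510 − 5776)(12330 − 12100)] = √[1734 × 230] = 631.5220
r = -125 / 631.5220 ≈ -0.198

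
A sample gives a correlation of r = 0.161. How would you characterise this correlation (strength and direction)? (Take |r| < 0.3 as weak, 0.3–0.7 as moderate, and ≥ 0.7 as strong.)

weak positive

r = 0.161 > 0 so the relationship is positive.
|r| = 0.161, which falls in the weak range.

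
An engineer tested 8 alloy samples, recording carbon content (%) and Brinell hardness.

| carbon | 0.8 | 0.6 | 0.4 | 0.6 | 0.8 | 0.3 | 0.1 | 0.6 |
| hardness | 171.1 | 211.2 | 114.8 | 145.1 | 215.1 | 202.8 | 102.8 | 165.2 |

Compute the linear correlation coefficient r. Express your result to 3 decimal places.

0.569

n = 8, Σx = 4.2, Σy = 1328.1, Σx² = 2.62, Σy² = 233368.43, Σxy = 738.9
nΣxy − ΣxΣy = 5911.2 − 5578.02 = 333.18
nΣx² − (Σx)² = 20.96 − 17.64 = 3.32; nΣy² − (Σy)² = 1866947.44 − 1763849.61 = 103097.83
r = 333.18 / √(3.32 × 103097.83) = 333.18 / 585.0511 ≈ 0.569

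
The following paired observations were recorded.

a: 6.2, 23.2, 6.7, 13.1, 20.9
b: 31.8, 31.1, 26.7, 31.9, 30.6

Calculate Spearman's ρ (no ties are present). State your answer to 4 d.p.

-0.1000

Rank a: 1, 5, 2, 3, 4
Rank b: 4, 3, 1, 5, 2
d = rank(a) − rank(b): -3, 2, 1, -2, 2; Σd² = 22
ρ = 1 − 6Σd² / [n(n²−1)] = 1 − 6×22 / (5×24) = 1 − 132/120 ≈ -0.1000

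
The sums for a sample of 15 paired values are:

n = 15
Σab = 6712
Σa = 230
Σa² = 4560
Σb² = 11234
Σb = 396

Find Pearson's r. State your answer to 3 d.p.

r = (nΣab − ΣaΣb) / √[(nΣa² − (Σa)²)(nΣb² − (Σb)²)]
Numerator: 15×6712 − 230×396 = 9600
Denominator: √[(68400 − 52900)(168510 − 156816)] = √[15500 × 11694] = 13463.1720
r = 9600 / 13463.1720 ≈ 0.713

0.713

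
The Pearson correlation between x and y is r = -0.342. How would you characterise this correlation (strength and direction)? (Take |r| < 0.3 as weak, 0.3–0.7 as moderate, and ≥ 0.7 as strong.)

moderate negative

r = -0.342 < 0 so the relationship is negative.
|r| = 0.342, which falls in the moderate range.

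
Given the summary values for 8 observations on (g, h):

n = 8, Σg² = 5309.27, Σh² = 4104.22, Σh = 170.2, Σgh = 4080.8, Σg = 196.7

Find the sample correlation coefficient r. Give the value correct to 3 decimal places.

-0.218

r = (nΣgh − ΣgΣh) / √[(nΣg² − (Σg)²)(nΣh² − (Σh)²)]
Numerator: 8×4080.8 − 196.7×170.2 = -831.94
Denominator: √[(42474.16 − 38690.89)(32833.76 − 28968.04)] = √[3783.27 × 3865.72] = 3824.2728
r = -831.94 / 3824.2728 ≈ -0.218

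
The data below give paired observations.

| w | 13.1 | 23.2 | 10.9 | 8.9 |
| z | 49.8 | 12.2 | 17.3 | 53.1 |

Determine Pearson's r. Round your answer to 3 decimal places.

-0.640

n = 4, Σw = 56.1, Σz = 132.4, Σw² = 907.87, Σz² = 5747.78, Σwz = 1596.58
nΣwz − ΣwΣz = 6386.32 − 7427.64 = -1041.32
nΣw² − (Σw)² = 3631.48 − 3147.21 = 484.27; nΣz² − (Σz)² = 22991.12 − 17529.76 = 5461.36
r = -1041.32 / √(484.27 × 5461.36) = -1041.32 / 1626.2757 ≈ -0.640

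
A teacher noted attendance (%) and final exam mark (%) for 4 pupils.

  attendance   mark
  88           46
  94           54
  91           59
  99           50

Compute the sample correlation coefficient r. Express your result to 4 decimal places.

n = 4, Σx = 372, Σy = 209, Σx² = 34662, Σy² = 11013, Σxy = 19443
nΣxy − ΣxΣy = 77772 − 77748 = 24
nΣx² − (Σx)² = 138648 − 138384 = 264; nΣy² − (Σy)² = 44052 − 43681 = 371
r = 24 / √(264 × 371) = 24 / 312.9601 ≈ 0.0767

0.0767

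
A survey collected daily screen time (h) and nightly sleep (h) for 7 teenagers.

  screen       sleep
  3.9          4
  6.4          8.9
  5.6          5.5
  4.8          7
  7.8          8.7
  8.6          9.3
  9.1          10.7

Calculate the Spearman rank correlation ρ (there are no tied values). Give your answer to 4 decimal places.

Rank screen: 1, 4, 3, 2, 5, 6, 7
Rank sleep: 1, 5, 2, 3, 4, 6, 7
d = rank(screen) − rank(sleep): 0, -1, 1, -1, 1, 0, 0; Σd² = 4
ρ = 1 − 6Σd² / [n(n²−1)] = 1 − 6×4 / (7×48) = 1 − 24/336 ≈ 0.9286

0.9286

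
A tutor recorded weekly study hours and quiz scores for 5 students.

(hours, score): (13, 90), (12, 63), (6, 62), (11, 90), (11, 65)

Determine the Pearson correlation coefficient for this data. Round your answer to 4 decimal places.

n = 5, Σx = 53, Σy = 370, Σx² = 591, Σy² = 28238, Σxy = 4003
nΣxy − ΣxΣy = 20015 − 19610 = 405
nΣx² − (Σx)² = 2955 − 2809 = 146; nΣy² − (Σy)² = 141190 − 136900 = 4290
r = 405 / √(146 × 4290) = 405 / 791.4165 ≈ 0.5117

0.5117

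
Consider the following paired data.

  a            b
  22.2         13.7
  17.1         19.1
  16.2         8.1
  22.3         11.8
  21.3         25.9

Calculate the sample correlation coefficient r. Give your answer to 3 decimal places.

0.232

n = 5, Σa = 99.1, Σb = 78.6, Σa² = 1998.67, Σb² = 1428.16, Σab = 1576.78
nΣab − ΣaΣb = 7883.9 − 7789.26 = 94.64
nΣa² − (Σa)² = 9993.35 − 9820.81 = 172.54; nΣb² − (Σb)² = 7140.8 − 6177.96 = 962.84
r = 94.64 / √(172.54 × 962.84) = 94.64 / 407.5885 ≈ 0.232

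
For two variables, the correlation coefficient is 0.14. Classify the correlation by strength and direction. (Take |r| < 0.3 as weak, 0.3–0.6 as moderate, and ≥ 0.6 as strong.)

weak positive

r = 0.14 > 0 so the relationship is positive.
|r| = 0.14, which falls in the weak range.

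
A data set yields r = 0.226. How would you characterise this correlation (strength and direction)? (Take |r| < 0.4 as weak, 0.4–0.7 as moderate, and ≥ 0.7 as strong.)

weak positive

r = 0.226 > 0 so the relationship is positive.
|r| = 0.226, which falls in the weak range.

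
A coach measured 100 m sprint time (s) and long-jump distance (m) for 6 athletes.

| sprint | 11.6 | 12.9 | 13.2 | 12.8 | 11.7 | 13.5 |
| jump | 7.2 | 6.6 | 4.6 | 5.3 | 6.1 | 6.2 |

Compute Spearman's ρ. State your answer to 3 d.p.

-0.371

Rank sprint: 1, 4, 5, 3, 2, 6
Rank jump: 6, 5, 1, 2, 3, 4
d = rank(sprint) − rank(jump): -5, -1, 4, 1, -1, 2; Σd² = 48
ρ = 1 − 6Σd² / [n(n²−1)] = 1 − 6×48 / (6×35) = 1 − 288/210 ≈ -0.371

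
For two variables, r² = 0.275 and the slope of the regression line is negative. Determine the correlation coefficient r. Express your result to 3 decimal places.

-0.524

|r| = √0.275 = 0.524
The association is negative, so r = −0.524.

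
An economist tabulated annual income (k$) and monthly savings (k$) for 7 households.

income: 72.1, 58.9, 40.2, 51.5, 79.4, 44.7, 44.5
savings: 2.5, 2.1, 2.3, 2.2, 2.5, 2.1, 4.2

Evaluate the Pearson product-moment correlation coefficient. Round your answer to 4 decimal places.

-0.1743

n = 7, Σx = 391.3, Σy = 17.9, Σx² = 23218.61, Σy² = 49.09, Σxy = 988.97
nΣxy − ΣxΣy = 6922.79 − 7004.27 = -81.48
nΣx² − (Σx)² = 162530.27 − 153115.69 = 9414.58; nΣy² − (Σy)² = 343.63 − 320.41 = 23.22
r = -81.48 / √(9414.58 × 23.22) = -81.48 / 467.5538 ≈ -0.1743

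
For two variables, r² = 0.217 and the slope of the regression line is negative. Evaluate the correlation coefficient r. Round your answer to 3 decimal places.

|r| = √0.217 = 0.466
The association is negative, so r = −0.466.

-0.466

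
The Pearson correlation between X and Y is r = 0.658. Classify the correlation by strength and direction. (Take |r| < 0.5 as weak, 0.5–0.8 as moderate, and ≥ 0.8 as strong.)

moderate positive

r = 0.658 > 0 so the relationship is positive.
|r| = 0.658, which falls in the moderate range.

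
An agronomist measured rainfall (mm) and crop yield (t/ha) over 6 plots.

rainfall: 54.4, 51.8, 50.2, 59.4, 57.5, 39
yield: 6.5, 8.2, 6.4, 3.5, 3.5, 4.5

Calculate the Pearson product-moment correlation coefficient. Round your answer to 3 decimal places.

-0.182

n = 6, Σx = 312.3, Σy = 32.6, Σx² = 16518.25, Σy² = 195.2, Σxy = 1684.29
nΣxy − ΣxΣy = 10105.74 − 10180.98 = -75.24
nΣx² − (Σx)² = 99109.5 − 97531.29 = 1578.21; nΣy² − (Σy)² = 1171.2 − 1062.76 = 108.44
r = -75.24 / √(1578.21 × 108.44) = -75.24 / 413.6920 ≈ -0.182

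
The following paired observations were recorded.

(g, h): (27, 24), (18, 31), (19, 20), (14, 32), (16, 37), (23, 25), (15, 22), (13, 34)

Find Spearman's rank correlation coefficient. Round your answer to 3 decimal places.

-0.524

Rank g: 8, 5, 6, 2, 4, 7, 3, 1
Rank h: 3, 5, 1, 6, 8, 4, 2, 7
d = rank(g) − rank(h): 5, 0, 5, -4, -4, 3, 1, -6; Σd² = 128
ρ = 1 − 6Σd² / [n(n²−1)] = 1 − 6×128 / (8×63) = 1 − 768/504 ≈ -0.524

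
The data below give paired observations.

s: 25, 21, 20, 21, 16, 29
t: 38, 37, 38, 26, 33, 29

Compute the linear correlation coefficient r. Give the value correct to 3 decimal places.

-0.176

n = 6, Σs = 132, Σt = 201, Σs² = 3004, Σt² = 6863, Σst = 4402
nΣst − ΣsΣt = 26412 − 26532 = -120
nΣs² − (Σs)² = 18024 − 17424 = 600; nΣt² − (Σt)² = 41178 − 40401 = 777
r = -120 / √(600 × 777) = -120 / 682.7884 ≈ -0.176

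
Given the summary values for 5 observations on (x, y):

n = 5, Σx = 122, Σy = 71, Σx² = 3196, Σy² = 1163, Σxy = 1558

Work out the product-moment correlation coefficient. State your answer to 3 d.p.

-0.947

r = (nΣxy − ΣxΣy) / √[(nΣx² − (Σx)²)(nΣy² − (Σy)²)]
Numerator: 5×1558 − 122×71 = -872
Denominator: √[(15980 − 14884)(5815 − 5041)] = √[1096 × 774] = 921.0342
r = -872 / 921.0342 ≈ -0.947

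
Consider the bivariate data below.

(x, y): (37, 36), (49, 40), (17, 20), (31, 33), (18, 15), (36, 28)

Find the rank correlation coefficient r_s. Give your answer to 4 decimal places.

0.8857

Rank x: 5, 6, 1, 3, 2, 4
Rank y: 5, 6, 2, 4, 1, 3
d = rank(x) − rank(y): 0, 0, -1, -1, 1, 1; Σd² = 4
ρ = 1 − 6Σd² / [n(n²−1)] = 1 − 6×4 / (6×35) = 1 − 24/210 ≈ 0.8857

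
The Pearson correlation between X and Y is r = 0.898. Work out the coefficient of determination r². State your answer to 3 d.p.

r² = (0.898)² = 0.806

0.806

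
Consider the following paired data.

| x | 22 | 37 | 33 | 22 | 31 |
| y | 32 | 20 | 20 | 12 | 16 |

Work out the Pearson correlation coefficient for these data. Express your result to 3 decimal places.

-0.178

n = 5, Σx = 145, Σy = 100, Σx² = 4387, Σy² = 2224, Σxy = 2864
nΣxy − ΣxΣy = 14320 − 14500 = -180
nΣx² − (Σx)² = 21935 − 21025 = 910; nΣy² − (Σy)² = 11120 − 10000 = 1120
r = -180 / √(910 × 1120) = -180 / 1009.5544 ≈ -0.178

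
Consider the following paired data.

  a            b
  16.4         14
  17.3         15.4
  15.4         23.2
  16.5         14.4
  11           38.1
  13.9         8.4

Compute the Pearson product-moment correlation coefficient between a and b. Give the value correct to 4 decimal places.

n = 6, Σa = 90.5, Σb = 113.5, Σa² = 1391.87, Σb² = 2700.93, Σab = 1626.76
nΣab − ΣaΣb = 9760.56 − 10271.75 = -511.19
nΣa² − (Σa)² = 8351.22 − 8190.25 = 160.97; nΣb² − (Σb)² = 16205.58 − 12882.25 = 3323.33
r = -511.19 / √(160.97 × 3323.33) = -511.19 / 731.4072 ≈ -0.6989

-0.6989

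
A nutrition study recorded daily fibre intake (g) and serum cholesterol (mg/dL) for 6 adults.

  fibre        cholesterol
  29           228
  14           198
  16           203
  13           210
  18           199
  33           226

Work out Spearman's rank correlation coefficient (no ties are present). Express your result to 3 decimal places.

Rank fibre: 5, 2, 3, 1, 4, 6
Rank cholesterol: 6, 1, 3, 4, 2, 5
d = rank(fibre) − rank(cholesterol): -1, 1, 0, -3, 2, 1; Σd² = 16
ρ = 1 − 6Σd² / [n(n²−1)] = 1 − 6×16 / (6×35) = 1 − 96/210 ≈ 0.543

0.543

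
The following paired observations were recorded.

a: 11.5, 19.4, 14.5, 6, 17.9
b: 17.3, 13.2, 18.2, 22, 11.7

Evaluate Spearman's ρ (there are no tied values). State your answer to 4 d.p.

-0.8000

Rank a: 2, 5, 3, 1, 4
Rank b: 3, 2, 4, 5, 1
d = rank(a) − rank(b): -1, 3, -1, -4, 3; Σd² = 36
ρ = 1 − 6Σd² / [n(n²−1)] = 1 − 6×36 / (5×24) = 1 − 216/120 ≈ -0.8000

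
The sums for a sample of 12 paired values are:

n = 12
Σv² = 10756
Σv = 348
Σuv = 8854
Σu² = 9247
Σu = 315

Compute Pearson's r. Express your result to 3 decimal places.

-0.349

r = (nΣuv − ΣuΣv) / √[(nΣu² − (Σu)²)(nΣv² − (Σv)²)]
Numerator: 12×8854 − 315×348 = -3372
Denominator: √[(110964 − 99225)(129072 − 121104)] = √[11739 × 7968] = 9671.4193
r = -3372 / 9671.4193 ≈ -0.349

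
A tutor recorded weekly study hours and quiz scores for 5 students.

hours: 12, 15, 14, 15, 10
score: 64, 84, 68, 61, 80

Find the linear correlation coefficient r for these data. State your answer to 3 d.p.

n = 5, Σx = 66, Σy = 357, Σx² = 890, Σy² = 25897, Σxy = 4695
nΣxy − ΣxΣy = 23475 − 23562 = -87
nΣx² − (Σx)² = 4450 − 4356 = 94; nΣy² − (Σy)² = 129485 − 127449 = 2036
r = -87 / √(94 × 2036) = -87 / 437.4746 ≈ -0.199

-0.199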